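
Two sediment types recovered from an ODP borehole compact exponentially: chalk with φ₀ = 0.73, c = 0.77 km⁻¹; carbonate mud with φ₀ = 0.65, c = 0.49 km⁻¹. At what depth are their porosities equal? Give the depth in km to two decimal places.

Set φ₀ₐ e^(−cₐz) = φ₀ᵦ e^(−cᵦz) ⇒ ln(φ₀ₐ/φ₀ᵦ) = (cₐ − cᵦ)·z
z = ln(0.73/0.65) / (0.77 − 0.49) = 0.1161 / 0.28 = 0.415 km

0.41 km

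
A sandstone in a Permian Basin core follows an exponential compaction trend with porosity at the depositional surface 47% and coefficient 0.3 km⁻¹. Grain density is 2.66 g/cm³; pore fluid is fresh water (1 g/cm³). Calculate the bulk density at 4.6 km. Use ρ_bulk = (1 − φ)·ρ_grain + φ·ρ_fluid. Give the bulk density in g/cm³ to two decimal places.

Porosity at depth: phi = 0.47·exp(−0.3×4.6) = 0.47×0.2516 = 0.1182
Bulk density: ρ_b = (1−phi)ρ_g + phi·ρ_f = 0.8818×2.66 + 0.1182×1
       = 2.345 + 0.118 = 2.464 g/cm³

2.46 g/cm³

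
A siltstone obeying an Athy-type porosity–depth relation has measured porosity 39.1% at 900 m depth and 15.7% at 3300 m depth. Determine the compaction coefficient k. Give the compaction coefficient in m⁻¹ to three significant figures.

Working in km (1 km = 1000 m; k in km⁻¹ = k in m⁻¹ × 1000):
Athy: n(d) = n₀ e^(−kd) ⇒ n₁/n₂ = e^{k(d₂−d₁)} ⇒ k = ln(n₁/n₂)/(d₂−d₁)
k = ln(0.391/0.157) / (3.3 − 0.9) = ln(2.49) / 2.4 = 0.9125 / 2.4 = 0.3802 km⁻¹

0.000380 m⁻¹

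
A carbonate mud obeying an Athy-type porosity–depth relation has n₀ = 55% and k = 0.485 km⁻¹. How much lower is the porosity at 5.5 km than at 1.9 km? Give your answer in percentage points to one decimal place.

18.1 percentage points

n(1.9) = 0.55·e^(−0.485×1.9) = 0.2189
n(5.5) = 0.55·e^(−0.485×5.5) = 0.0382
Δn = 0.2189 − 0.0382 = 0.1807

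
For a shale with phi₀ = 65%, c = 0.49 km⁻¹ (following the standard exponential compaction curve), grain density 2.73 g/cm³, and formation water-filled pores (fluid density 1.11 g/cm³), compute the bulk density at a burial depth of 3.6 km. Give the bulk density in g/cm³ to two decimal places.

Porosity at depth: phi = 0.65·exp(−0.49×3.6) = 0.65×0.1714 = 0.1114
Bulk density: ρ_b = (1−phi)ρ_g + phi·ρ_f = 0.8886×2.73 + 0.1114×1.11
       = 2.426 + 0.124 = 2.550 g/cm³

2.55 g/cm³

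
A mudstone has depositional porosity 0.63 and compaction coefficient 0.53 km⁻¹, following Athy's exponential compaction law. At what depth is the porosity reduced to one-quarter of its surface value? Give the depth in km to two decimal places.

n/n₀ = 1/4 ⇒ exp(−c·z) = 1/4 ⇒ z = ln(4) / c
z = 1.3863 / 0.53 = 2.616 km

2.62 km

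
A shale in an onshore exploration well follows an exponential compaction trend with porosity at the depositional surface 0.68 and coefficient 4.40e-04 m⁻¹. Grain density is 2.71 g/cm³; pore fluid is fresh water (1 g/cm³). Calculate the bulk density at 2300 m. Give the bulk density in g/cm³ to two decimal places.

Working in km (1 km = 1000 m; c in km⁻¹ = c in m⁻¹ × 1000):
Porosity at depth: n = 0.68·exp(−0.44×2.3) = 0.68×0.3635 = 0.2472
Bulk density: ρ_b = (1−n)ρ_g + n·ρ_f = 0.7528×2.71 + 0.2472×1
       = 2.040 + 0.247 = 2.287 g/cm³

2.29 g/cm³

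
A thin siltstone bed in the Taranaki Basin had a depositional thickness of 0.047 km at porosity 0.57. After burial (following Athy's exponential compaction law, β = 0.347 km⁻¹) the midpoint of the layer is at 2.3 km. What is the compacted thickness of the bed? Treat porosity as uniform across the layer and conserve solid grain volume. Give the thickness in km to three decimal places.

Porosity at 2.3 km: φ = 0.57·exp(−0.347×2.3) = 0.2566
Solid-volume conservation: h(1−φ) = h₀(1−φ₀) ⇒ h = h₀·(1−φ₀)/(1−φ)
h = 0.047 × (1 − 0.57)/(1 − 0.2566) = 0.047 × 0.5784 = 0.0272 km

0.027 km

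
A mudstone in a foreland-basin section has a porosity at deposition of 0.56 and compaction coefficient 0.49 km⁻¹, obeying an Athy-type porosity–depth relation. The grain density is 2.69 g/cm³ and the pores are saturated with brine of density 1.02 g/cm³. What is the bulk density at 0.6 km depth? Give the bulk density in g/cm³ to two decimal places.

Porosity at depth: n = 0.56·exp(−0.49×0.6) = 0.56×0.7453 = 0.4174
Bulk density: ρ_b = (1−n)ρ_g + n·ρ_f = 0.5826×2.69 + 0.4174×1.02
       = 1.567 + 0.426 = 1.993 g/cm³

1.99 g/cm³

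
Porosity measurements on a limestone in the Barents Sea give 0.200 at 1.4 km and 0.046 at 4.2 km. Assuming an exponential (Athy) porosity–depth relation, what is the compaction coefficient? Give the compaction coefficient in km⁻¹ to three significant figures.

0.525 km⁻¹

Athy: phi(z) = phi₀ e^(−cz) ⇒ phi₁/phi₂ = e^{c(z₂−z₁)} ⇒ c = ln(phi₁/phi₂)/(z₂−z₁)
c = ln(0.2/0.046) / (4.2 − 1.4) = ln(4.348) / 2.8 = 1.4697 / 2.8 = 0.5249 km⁻¹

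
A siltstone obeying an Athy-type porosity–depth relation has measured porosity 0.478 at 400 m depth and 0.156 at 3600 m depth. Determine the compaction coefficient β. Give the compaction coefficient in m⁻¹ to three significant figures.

0.000350 m⁻¹

Working in km (1 km = 1000 m; β in km⁻¹ = β in m⁻¹ × 1000):
Athy: φ(Z) = φ₀ e^(−βZ) ⇒ φ₁/φ₂ = e^{β(Z₂−Z₁)} ⇒ β = ln(φ₁/φ₂)/(Z₂−Z₁)
β = ln(0.478/0.156) / (3.6 − 0.4) = ln(3.064) / 3.2 = 1.1198 / 3.2 = 0.3499 km⁻¹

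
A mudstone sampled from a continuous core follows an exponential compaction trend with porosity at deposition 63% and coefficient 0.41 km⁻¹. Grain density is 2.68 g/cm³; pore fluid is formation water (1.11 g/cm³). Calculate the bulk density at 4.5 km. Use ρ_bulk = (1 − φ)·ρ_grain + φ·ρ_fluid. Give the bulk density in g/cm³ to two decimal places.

2.52 g/cm³

Porosity at depth: phi = 0.63·exp(−0.41×4.5) = 0.63×0.1580 = 0.0996
Bulk density: ρ_b = (1−phi)ρ_g + phi·ρ_f = 0.9004×2.68 + 0.0996×1.11
       = 2.413 + 0.111 = 2.524 g/cm³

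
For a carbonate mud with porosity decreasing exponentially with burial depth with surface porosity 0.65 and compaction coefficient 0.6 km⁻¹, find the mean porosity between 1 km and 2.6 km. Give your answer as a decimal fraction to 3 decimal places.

0.229

⟨n⟩ = (1/(d₂−d₁)) ∫ n₀ e^(−kd) dd = n₀·(e^(−k·d₁) − e^(−k·d₂)) / (k·(d₂−d₁))
e^(−0.6×1) = 0.5488; e^(−0.6×2.6) = 0.2101
⟨n⟩ = 0.65 × (0.5488 − 0.2101) / (0.6 × 1.6) = 0.65 × 0.3528 = 0.2293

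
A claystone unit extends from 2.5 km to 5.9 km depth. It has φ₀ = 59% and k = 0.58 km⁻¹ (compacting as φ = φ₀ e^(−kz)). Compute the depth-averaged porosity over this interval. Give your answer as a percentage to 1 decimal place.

⟨φ⟩ = (1/(z₂−z₁)) ∫ φ₀ e^(−kz) dz = φ₀·(e^(−k·z₁) − e^(−k·z₂)) / (k·(z₂−z₁))
e^(−0.58×2.5) = 0.2346; e^(−0.58×5.9) = 0.0326
⟨φ⟩ = 0.59 × (0.2346 − 0.0326) / (0.58 × 3.4) = 0.59 × 0.1024 = 0.0604

6.0%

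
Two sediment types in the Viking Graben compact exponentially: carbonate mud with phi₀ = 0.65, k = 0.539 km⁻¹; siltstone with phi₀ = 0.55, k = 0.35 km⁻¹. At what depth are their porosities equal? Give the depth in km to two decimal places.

Set phi₀ₐ e^(−kₐZ) = phi₀ᵦ e^(−kᵦZ) ⇒ ln(phi₀ₐ/phi₀ᵦ) = (kₐ − kᵦ)·Z
Z = ln(0.65/0.55) / (0.539 − 0.35) = 0.1671 / 0.189 = 0.884 km

0.88 km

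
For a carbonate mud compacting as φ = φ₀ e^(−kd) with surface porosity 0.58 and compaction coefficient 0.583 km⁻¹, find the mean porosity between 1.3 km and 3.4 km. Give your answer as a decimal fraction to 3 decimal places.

0.157

⟨φ⟩ = (1/(d₂−d₁)) ∫ φ₀ e^(−kd) dd = φ₀·(e^(−k·d₁) − e^(−k·d₂)) / (k·(d₂−d₁))
e^(−0.583×1.3) = 0.4686; e^(−0.583×3.4) = 0.1378
⟨φ⟩ = 0.58 × (0.4686 − 0.1378) / (0.583 × 2.1) = 0.58 × 0.2703 = 0.1568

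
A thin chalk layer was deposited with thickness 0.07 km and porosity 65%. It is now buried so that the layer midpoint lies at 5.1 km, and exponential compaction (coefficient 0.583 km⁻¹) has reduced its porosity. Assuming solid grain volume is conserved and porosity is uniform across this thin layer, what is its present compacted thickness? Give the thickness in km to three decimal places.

0.025 km

Porosity at 5.1 km: φ = 0.65·exp(−0.583×5.1) = 0.0332
Solid-volume conservation: h(1−φ) = h₀(1−φ₀) ⇒ h = h₀·(1−φ₀)/(1−φ)
h = 0.07 × (1 − 0.65)/(1 − 0.0332) = 0.07 × 0.3620 = 0.0253 km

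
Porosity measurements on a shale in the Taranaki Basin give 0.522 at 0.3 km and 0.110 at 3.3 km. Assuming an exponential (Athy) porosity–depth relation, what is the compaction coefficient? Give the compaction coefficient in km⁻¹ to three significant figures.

0.519 km⁻¹

Athy: phi(d) = phi₀ e^(−cd) ⇒ phi₁/phi₂ = e^{c(d₂−d₁)} ⇒ c = ln(phi₁/phi₂)/(d₂−d₁)
c = ln(0.522/0.11) / (3.3 − 0.3) = ln(4.745) / 3 = 1.5572 / 3 = 0.5191 km⁻¹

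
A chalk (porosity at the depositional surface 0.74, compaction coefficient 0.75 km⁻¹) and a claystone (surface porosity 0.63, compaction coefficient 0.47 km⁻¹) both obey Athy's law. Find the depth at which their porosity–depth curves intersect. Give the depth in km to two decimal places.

Set φ₀ₐ e^(−βₐz) = φ₀ᵦ e^(−βᵦz) ⇒ ln(φ₀ₐ/φ₀ᵦ) = (βₐ − βᵦ)·z
z = ln(0.74/0.63) / (0.75 − 0.47) = 0.1609 / 0.28 = 0.575 km

0.57 km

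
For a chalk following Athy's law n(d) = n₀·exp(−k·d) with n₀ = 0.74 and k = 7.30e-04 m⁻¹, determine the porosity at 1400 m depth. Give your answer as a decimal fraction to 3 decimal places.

Working in km (1 km = 1000 m; k in km⁻¹ = k in m⁻¹ × 1000):
n = n₀·exp(−k·d) = 0.74 × exp(−0.73 × 1.4) = 0.74 × exp(−1.022)
  = 0.74 × 0.3599 = 0.2663

0.266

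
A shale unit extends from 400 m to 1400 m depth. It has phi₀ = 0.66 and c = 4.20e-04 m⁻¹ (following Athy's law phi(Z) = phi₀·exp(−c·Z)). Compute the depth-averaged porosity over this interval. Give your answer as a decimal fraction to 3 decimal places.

0.456

Working in km (1 km = 1000 m; c in km⁻¹ = c in m⁻¹ × 1000):
⟨phi⟩ = (1/(Z₂−Z₁)) ∫ phi₀ e^(−cZ) dZ = phi₀·(e^(−c·Z₁) − e^(−c·Z₂)) / (c·(Z₂−Z₁))
e^(−0.42×0.4) = 0.8454; e^(−0.42×1.4) = 0.5554
⟨phi⟩ = 0.66 × (0.8454 − 0.5554) / (0.42 × 1) = 0.66 × 0.6903 = 0.4556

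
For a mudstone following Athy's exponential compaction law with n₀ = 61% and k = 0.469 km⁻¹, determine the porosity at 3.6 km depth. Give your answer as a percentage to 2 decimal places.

11.27%

n = n₀·exp(−k·z) = 0.61 × exp(−0.469 × 3.6) = 0.61 × exp(−1.688)
  = 0.61 × 0.1848 = 0.1127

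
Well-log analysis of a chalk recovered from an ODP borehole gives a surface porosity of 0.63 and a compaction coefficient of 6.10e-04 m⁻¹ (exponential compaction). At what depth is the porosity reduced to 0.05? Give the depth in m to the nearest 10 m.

4150 m

Working in km (1 km = 1000 m; β in km⁻¹ = β in m⁻¹ × 1000):
Invert Athy's law: d = ln(φ₀/φ) / β
d = ln(0.63/0.05) / 0.61 = ln(12.6) / 0.61 = 2.5337 / 0.61 = 4.154 km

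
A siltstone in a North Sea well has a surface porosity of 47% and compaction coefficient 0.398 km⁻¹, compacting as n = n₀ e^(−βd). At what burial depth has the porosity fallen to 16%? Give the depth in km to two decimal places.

2.71 km

Invert Athy's law: d = ln(n₀/n) / β
d = ln(0.47/0.16) / 0.398 = ln(2.937) / 0.398 = 1.0776 / 0.398 = 2.707 km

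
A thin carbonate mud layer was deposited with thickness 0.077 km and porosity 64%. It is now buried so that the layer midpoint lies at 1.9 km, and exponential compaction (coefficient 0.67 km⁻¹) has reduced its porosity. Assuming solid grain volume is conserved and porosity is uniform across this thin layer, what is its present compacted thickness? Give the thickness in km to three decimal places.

0.034 km

Porosity at 1.9 km: phi = 0.64·exp(−0.67×1.9) = 0.1792
Solid-volume conservation: h(1−phi) = h₀(1−phi₀) ⇒ h = h₀·(1−phi₀)/(1−phi)
h = 0.077 × (1 − 0.64)/(1 − 0.1792) = 0.077 × 0.4386 = 0.0338 km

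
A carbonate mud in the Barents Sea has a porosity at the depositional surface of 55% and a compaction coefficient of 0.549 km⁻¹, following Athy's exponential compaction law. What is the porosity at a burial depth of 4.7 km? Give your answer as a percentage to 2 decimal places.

phi = phi₀·exp(−c·d) = 0.55 × exp(−0.549 × 4.7) = 0.55 × exp(−2.58)
  = 0.55 × 0.0758 = 0.0417

4.17%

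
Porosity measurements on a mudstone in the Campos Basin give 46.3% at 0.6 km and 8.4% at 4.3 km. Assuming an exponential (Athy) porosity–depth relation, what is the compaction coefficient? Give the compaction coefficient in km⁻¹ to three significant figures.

Athy: n(Z) = n₀ e^(−βZ) ⇒ n₁/n₂ = e^{β(Z₂−Z₁)} ⇒ β = ln(n₁/n₂)/(Z₂−Z₁)
β = ln(0.463/0.084) / (4.3 − 0.6) = ln(5.512) / 3.7 = 1.7069 / 3.7 = 0.4613 km⁻¹

0.461 km⁻¹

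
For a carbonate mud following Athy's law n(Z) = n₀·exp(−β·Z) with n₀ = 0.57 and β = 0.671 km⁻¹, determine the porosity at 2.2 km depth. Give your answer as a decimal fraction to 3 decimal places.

0.130

n = n₀·exp(−β·Z) = 0.57 × exp(−0.671 × 2.2) = 0.57 × exp(−1.476)
  = 0.57 × 0.2285 = 0.1302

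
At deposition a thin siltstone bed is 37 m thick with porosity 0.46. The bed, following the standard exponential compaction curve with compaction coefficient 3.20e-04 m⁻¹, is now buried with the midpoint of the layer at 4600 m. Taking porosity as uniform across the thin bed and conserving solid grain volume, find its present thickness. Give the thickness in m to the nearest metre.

Working in km (1 km = 1000 m; k in km⁻¹ = k in m⁻¹ × 1000):
Porosity at 4.6 km: phi = 0.46·exp(−0.32×4.6) = 0.1056
Solid-volume conservation: h(1−phi) = h₀(1−phi₀) ⇒ h = h₀·(1−phi₀)/(1−phi)
h = 0.037 × (1 − 0.46)/(1 − 0.1056) = 0.037 × 0.6037 = 0.0223 km

22 m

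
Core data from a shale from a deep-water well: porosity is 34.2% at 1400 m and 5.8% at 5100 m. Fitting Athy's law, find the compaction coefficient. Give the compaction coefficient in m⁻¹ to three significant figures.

0.000480 m⁻¹

Working in km (1 km = 1000 m; k in km⁻¹ = k in m⁻¹ × 1000):
Athy: φ(z) = φ₀ e^(−kz) ⇒ φ₁/φ₂ = e^{k(z₂−z₁)} ⇒ k = ln(φ₁/φ₂)/(z₂−z₁)
k = ln(0.342/0.058) / (5.1 − 1.4) = ln(5.897) / 3.7 = 1.7744 / 3.7 = 0.4796 km⁻¹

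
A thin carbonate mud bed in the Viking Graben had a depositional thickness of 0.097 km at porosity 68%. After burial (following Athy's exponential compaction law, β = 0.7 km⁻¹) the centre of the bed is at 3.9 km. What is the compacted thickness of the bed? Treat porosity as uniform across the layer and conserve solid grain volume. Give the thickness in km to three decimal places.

Porosity at 3.9 km: n = 0.68·exp(−0.7×3.9) = 0.0443
Solid-volume conservation: h(1−n) = h₀(1−n₀) ⇒ h = h₀·(1−n₀)/(1−n)
h = 0.097 × (1 − 0.68)/(1 − 0.0443) = 0.097 × 0.3349 = 0.0325 km

0.032 km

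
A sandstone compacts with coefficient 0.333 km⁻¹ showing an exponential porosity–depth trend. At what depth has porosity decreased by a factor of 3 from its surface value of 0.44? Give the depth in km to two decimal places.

φ/φ₀ = 1/3 ⇒ exp(−k·z) = 1/3 ⇒ z = ln(3) / k
z = 1.0986 / 0.333 = 3.299 km

3.30 km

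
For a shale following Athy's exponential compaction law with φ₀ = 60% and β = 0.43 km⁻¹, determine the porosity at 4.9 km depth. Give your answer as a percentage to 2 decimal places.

7.30%

φ = φ₀·exp(−β·Z) = 0.6 × exp(−0.43 × 4.9) = 0.6 × exp(−2.107)
  = 0.6 × 0.1216 = 0.0730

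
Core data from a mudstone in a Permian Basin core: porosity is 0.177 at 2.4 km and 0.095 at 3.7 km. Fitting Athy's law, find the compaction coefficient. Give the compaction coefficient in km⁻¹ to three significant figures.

Athy: φ(Z) = φ₀ e^(−cZ) ⇒ φ₁/φ₂ = e^{c(Z₂−Z₁)} ⇒ c = ln(φ₁/φ₂)/(Z₂−Z₁)
c = ln(0.177/0.095) / (3.7 − 2.4) = ln(1.863) / 1.3 = 0.6223 / 1.3 = 0.4787 km⁻¹

0.479 km⁻¹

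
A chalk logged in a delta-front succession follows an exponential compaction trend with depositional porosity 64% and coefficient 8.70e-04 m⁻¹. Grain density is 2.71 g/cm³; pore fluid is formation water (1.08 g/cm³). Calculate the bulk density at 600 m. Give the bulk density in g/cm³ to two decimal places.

2.09 g/cm³

Working in km (1 km = 1000 m; c in km⁻¹ = c in m⁻¹ × 1000):
Porosity at depth: phi = 0.64·exp(−0.87×0.6) = 0.64×0.5933 = 0.3797
Bulk density: ρ_b = (1−phi)ρ_g + phi·ρ_f = 0.6203×2.71 + 0.3797×1.08
       = 1.681 + 0.410 = 2.091 g/cm³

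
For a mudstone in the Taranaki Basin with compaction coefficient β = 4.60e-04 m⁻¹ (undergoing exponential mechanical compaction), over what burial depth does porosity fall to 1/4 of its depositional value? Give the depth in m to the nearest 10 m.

3010 m

Working in km (1 km = 1000 m; β in km⁻¹ = β in m⁻¹ × 1000):
phi/phi₀ = 1/4 ⇒ exp(−β·Z) = 1/4 ⇒ Z = ln(4) / β
Z = 1.3863 / 0.46 = 3.014 km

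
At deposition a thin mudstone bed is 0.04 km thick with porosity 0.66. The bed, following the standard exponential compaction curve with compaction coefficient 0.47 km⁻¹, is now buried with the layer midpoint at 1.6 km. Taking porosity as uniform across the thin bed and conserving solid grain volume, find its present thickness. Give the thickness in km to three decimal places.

0.020 km

Porosity at 1.6 km: n = 0.66·exp(−0.47×1.6) = 0.3111
Solid-volume conservation: h(1−n) = h₀(1−n₀) ⇒ h = h₀·(1−n₀)/(1−n)
h = 0.04 × (1 − 0.66)/(1 − 0.3111) = 0.04 × 0.4936 = 0.0197 km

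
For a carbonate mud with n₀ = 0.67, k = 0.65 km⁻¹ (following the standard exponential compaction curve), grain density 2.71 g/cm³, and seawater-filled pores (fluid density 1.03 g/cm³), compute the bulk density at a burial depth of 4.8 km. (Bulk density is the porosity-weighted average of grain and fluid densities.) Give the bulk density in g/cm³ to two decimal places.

Porosity at depth: n = 0.67·exp(−0.65×4.8) = 0.67×0.0442 = 0.0296
Bulk density: ρ_b = (1−n)ρ_g + n·ρ_f = 0.9704×2.71 + 0.0296×1.03
       = 2.630 + 0.030 = 2.660 g/cm³

2.66 g/cm³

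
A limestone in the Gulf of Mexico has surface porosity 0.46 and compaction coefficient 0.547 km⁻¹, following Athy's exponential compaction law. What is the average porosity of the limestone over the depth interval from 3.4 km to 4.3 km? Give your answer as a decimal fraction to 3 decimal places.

0.057

⟨phi⟩ = (1/(z₂−z₁)) ∫ phi₀ e^(−kz) dz = phi₀·(e^(−k·z₁) − e^(−k·z₂)) / (k·(z₂−z₁))
e^(−0.547×3.4) = 0.1557; e^(−0.547×4.3) = 0.0952
⟨phi⟩ = 0.46 × (0.1557 − 0.0952) / (0.547 × 0.9) = 0.46 × 0.1230 = 0.0566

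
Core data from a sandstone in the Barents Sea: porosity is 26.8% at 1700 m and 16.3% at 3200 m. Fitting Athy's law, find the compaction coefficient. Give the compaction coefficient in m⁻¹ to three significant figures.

Working in km (1 km = 1000 m; c in km⁻¹ = c in m⁻¹ × 1000):
Athy: φ(z) = φ₀ e^(−cz) ⇒ φ₁/φ₂ = e^{c(z₂−z₁)} ⇒ c = ln(φ₁/φ₂)/(z₂−z₁)
c = ln(0.268/0.163) / (3.2 − 1.7) = ln(1.644) / 1.5 = 0.4972 / 1.5 = 0.3315 km⁻¹

0.000331 m⁻¹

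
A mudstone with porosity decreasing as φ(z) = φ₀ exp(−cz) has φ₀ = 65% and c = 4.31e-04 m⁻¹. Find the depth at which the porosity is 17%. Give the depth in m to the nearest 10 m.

Working in km (1 km = 1000 m; c in km⁻¹ = c in m⁻¹ × 1000):
Invert Athy's law: z = ln(φ₀/φ) / c
z = ln(0.65/0.17) / 0.431 = ln(3.824) / 0.431 = 1.3412 / 0.431 = 3.112 km

3110 m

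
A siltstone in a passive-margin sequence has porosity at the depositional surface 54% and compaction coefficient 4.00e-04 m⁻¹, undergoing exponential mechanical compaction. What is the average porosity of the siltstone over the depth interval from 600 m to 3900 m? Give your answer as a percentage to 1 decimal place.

23.6%

Working in km (1 km = 1000 m; c in km⁻¹ = c in m⁻¹ × 1000):
⟨n⟩ = (1/(Z₂−Z₁)) ∫ n₀ e^(−cZ) dZ = n₀·(e^(−c·Z₁) − e^(−c·Z₂)) / (c·(Z₂−Z₁))
e^(−0.4×0.6) = 0.7866; e^(−0.4×3.9) = 0.2101
⟨n⟩ = 0.54 × (0.7866 − 0.2101) / (0.4 × 3.3) = 0.54 × 0.4367 = 0.2358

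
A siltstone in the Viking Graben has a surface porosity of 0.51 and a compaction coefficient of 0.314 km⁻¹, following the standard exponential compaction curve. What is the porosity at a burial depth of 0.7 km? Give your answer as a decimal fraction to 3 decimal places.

φ = φ₀·exp(−β·z) = 0.51 × exp(−0.314 × 0.7) = 0.51 × exp(−0.2198)
  = 0.51 × 0.8027 = 0.4094

0.409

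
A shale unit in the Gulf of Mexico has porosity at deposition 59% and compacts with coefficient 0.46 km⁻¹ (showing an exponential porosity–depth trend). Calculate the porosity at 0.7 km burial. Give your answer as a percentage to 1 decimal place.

42.8%

φ = φ₀·exp(−c·z) = 0.59 × exp(−0.46 × 0.7) = 0.59 × exp(−0.322)
  = 0.59 × 0.7247 = 0.4276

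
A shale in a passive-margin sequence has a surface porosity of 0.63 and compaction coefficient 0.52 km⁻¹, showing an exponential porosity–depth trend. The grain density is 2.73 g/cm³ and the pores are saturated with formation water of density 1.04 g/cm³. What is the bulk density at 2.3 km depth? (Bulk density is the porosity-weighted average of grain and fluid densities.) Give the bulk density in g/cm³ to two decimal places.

Porosity at depth: φ = 0.63·exp(−0.52×2.3) = 0.63×0.3024 = 0.1905
Bulk density: ρ_b = (1−φ)ρ_g + φ·ρ_f = 0.8095×2.73 + 0.1905×1.04
       = 2.210 + 0.198 = 2.408 g/cm³

2.41 g/cm³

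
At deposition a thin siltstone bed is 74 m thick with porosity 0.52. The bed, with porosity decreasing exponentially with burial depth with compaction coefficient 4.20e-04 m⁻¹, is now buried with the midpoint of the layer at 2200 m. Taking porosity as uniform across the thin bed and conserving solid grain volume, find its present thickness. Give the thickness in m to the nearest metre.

45 m

Working in km (1 km = 1000 m; k in km⁻¹ = k in m⁻¹ × 1000):
Porosity at 2.2 km: n = 0.52·exp(−0.42×2.2) = 0.2064
Solid-volume conservation: h(1−n) = h₀(1−n₀) ⇒ h = h₀·(1−n₀)/(1−n)
h = 0.074 × (1 − 0.52)/(1 − 0.2064) = 0.074 × 0.6048 = 0.0448 km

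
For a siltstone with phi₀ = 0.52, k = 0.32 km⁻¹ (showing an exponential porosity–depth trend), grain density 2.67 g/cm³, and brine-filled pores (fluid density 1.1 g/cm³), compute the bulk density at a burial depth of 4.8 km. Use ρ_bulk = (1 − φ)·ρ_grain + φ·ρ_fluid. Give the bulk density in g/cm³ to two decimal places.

2.49 g/cm³

Porosity at depth: phi = 0.52·exp(−0.32×4.8) = 0.52×0.2152 = 0.1119
Bulk density: ρ_b = (1−phi)ρ_g + phi·ρ_f = 0.8881×2.67 + 0.1119×1.1
       = 2.371 + 0.123 = 2.494 g/cm³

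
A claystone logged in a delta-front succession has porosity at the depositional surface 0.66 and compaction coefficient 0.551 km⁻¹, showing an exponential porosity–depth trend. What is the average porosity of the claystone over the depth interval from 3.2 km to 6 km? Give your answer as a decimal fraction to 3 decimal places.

⟨phi⟩ = (1/(Z₂−Z₁)) ∫ phi₀ e^(−kZ) dZ = phi₀·(e^(−k·Z₁) − e^(−k·Z₂)) / (k·(Z₂−Z₁))
e^(−0.551×3.2) = 0.1715; e^(−0.551×6) = 0.0367
⟨phi⟩ = 0.66 × (0.1715 − 0.0367) / (0.551 × 2.8) = 0.66 × 0.0874 = 0.0577

0.058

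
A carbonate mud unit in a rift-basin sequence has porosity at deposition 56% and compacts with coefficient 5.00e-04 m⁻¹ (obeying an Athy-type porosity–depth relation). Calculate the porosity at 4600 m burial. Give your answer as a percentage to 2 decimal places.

5.61%

Working in km (1 km = 1000 m; c in km⁻¹ = c in m⁻¹ × 1000):
phi = phi₀·exp(−c·z) = 0.56 × exp(−0.5 × 4.6) = 0.56 × exp(−2.3)
  = 0.56 × 0.1003 = 0.0561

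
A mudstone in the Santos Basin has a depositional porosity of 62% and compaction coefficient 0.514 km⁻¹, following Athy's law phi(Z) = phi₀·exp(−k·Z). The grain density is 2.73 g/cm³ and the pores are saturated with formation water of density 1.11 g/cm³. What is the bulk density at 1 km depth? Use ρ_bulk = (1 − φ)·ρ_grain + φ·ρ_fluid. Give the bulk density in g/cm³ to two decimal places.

Porosity at depth: phi = 0.62·exp(−0.514×1) = 0.62×0.5981 = 0.3708
Bulk density: ρ_b = (1−phi)ρ_g + phi·ρ_f = 0.6292×2.73 + 0.3708×1.11
       = 1.718 + 0.412 = 2.129 g/cm³

2.13 g/cm³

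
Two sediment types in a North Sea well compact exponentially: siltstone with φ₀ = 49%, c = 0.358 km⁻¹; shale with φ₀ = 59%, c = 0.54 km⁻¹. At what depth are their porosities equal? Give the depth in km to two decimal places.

Set φ₀ₐ e^(−cₐZ) = φ₀ᵦ e^(−cᵦZ) ⇒ ln(φ₀ₐ/φ₀ᵦ) = (cₐ − cᵦ)·Z
Z = ln(0.49/0.59) / (0.358 − 0.54) = -0.1857 / -0.182 = 1.020 km

1.02 km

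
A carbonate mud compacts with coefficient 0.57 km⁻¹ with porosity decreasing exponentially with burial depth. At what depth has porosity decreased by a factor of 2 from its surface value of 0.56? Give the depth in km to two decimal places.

1.22 km

φ/φ₀ = 1/2 ⇒ exp(−c·z) = 1/2 ⇒ z = ln(2) / c
z = 0.6931 / 0.57 = 1.216 km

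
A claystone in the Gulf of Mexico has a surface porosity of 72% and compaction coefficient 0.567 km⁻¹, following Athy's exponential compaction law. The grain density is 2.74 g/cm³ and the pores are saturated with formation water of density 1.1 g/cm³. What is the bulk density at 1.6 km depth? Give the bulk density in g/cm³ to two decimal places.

Porosity at depth: n = 0.72·exp(−0.567×1.6) = 0.72×0.4037 = 0.2906
Bulk density: ρ_b = (1−n)ρ_g + n·ρ_f = 0.7094×2.74 + 0.2906×1.1
       = 1.944 + 0.320 = 2.263 g/cm³

2.26 g/cm³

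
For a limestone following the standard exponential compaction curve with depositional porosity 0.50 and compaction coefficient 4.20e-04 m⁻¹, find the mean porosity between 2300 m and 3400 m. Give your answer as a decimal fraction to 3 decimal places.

Working in km (1 km = 1000 m; k in km⁻¹ = k in m⁻¹ × 1000):
⟨phi⟩ = (1/(z₂−z₁)) ∫ phi₀ e^(−kz) dz = phi₀·(e^(−k·z₁) − e^(−k·z₂)) / (k·(z₂−z₁))
e^(−0.42×2.3) = 0.3806; e^(−0.42×3.4) = 0.2398
⟨phi⟩ = 0.5 × (0.3806 − 0.2398) / (0.42 × 1.1) = 0.5 × 0.3048 = 0.1524

0.152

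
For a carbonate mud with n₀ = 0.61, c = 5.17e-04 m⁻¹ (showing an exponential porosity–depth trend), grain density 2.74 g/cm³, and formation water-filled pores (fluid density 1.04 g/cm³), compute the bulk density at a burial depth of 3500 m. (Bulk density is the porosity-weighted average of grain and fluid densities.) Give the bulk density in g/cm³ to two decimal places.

Working in km (1 km = 1000 m; c in km⁻¹ = c in m⁻¹ × 1000):
Porosity at depth: n = 0.61·exp(−0.517×3.5) = 0.61×0.1637 = 0.0999
Bulk density: ρ_b = (1−n)ρ_g + n·ρ_f = 0.9001×2.74 + 0.0999×1.04
       = 2.466 + 0.104 = 2.570 g/cm³

2.57 g/cm³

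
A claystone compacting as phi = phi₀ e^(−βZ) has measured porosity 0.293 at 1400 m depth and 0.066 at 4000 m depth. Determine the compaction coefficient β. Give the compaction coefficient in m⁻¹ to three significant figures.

Working in km (1 km = 1000 m; β in km⁻¹ = β in m⁻¹ × 1000):
Athy: phi(Z) = phi₀ e^(−βZ) ⇒ phi₁/phi₂ = e^{β(Z₂−Z₁)} ⇒ β = ln(phi₁/phi₂)/(Z₂−Z₁)
β = ln(0.293/0.066) / (4 − 1.4) = ln(4.439) / 2.6 = 1.4905 / 2.6 = 0.5733 km⁻¹

0.000573 m⁻¹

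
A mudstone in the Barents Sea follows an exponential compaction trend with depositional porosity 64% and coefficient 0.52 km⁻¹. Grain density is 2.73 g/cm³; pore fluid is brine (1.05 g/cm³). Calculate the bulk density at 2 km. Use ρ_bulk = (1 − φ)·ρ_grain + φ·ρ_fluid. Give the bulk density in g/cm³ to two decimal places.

2.35 g/cm³

Porosity at depth: φ = 0.64·exp(−0.52×2) = 0.64×0.3535 = 0.2262
Bulk density: ρ_b = (1−φ)ρ_g + φ·ρ_f = 0.7738×2.73 + 0.2262×1.05
       = 2.112 + 0.238 = 2.350 g/cm³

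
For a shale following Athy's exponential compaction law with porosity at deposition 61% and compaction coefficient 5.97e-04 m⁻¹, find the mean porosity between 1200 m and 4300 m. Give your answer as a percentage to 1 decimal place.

Working in km (1 km = 1000 m; k in km⁻¹ = k in m⁻¹ × 1000):
⟨phi⟩ = (1/(Z₂−Z₁)) ∫ phi₀ e^(−kZ) dZ = phi₀·(e^(−k·Z₁) − e^(−k·Z₂)) / (k·(Z₂−Z₁))
e^(−0.597×1.2) = 0.4885; e^(−0.597×4.3) = 0.0768
⟨phi⟩ = 0.61 × (0.4885 − 0.0768) / (0.597 × 3.1) = 0.61 × 0.2225 = 0.1357

13.6%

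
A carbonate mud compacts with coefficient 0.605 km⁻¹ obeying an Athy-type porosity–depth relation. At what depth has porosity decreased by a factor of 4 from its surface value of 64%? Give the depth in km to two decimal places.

2.29 km

n/n₀ = 1/4 ⇒ exp(−k·Z) = 1/4 ⇒ Z = ln(4) / k
Z = 1.3863 / 0.605 = 2.291 km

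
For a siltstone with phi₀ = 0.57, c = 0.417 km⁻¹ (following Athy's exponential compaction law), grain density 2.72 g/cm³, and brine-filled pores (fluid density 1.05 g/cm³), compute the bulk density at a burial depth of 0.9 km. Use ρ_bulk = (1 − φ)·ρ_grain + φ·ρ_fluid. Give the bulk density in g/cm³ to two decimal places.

Porosity at depth: phi = 0.57·exp(−0.417×0.9) = 0.57×0.6871 = 0.3916
Bulk density: ρ_b = (1−phi)ρ_g + phi·ρ_f = 0.6084×2.72 + 0.3916×1.05
       = 1.655 + 0.411 = 2.066 g/cm³

2.07 g/cm³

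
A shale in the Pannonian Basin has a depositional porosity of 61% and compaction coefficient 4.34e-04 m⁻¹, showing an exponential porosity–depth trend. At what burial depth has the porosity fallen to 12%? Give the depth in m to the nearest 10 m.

3750 m

Working in km (1 km = 1000 m; c in km⁻¹ = c in m⁻¹ × 1000):
Invert Athy's law: z = ln(phi₀/phi) / c
z = ln(0.61/0.12) / 0.434 = ln(5.083) / 0.434 = 1.6260 / 0.434 = 3.746 km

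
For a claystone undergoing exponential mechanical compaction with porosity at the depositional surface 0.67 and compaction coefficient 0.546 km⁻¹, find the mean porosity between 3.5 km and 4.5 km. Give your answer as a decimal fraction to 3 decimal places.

0.076

⟨n⟩ = (1/(z₂−z₁)) ∫ n₀ e^(−cz) dz = n₀·(e^(−c·z₁) − e^(−c·z₂)) / (c·(z₂−z₁))
e^(−0.546×3.5) = 0.1479; e^(−0.546×4.5) = 0.0857
⟨n⟩ = 0.67 × (0.1479 − 0.0857) / (0.546 × 1) = 0.67 × 0.1140 = 0.0764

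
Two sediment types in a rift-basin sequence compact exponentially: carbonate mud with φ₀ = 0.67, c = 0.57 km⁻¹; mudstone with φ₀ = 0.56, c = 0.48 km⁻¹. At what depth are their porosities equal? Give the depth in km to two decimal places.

1.99 km

Set φ₀ₐ e^(−cₐd) = φ₀ᵦ e^(−cᵦd) ⇒ ln(φ₀ₐ/φ₀ᵦ) = (cₐ − cᵦ)·d
d = ln(0.67/0.56) / (0.57 − 0.48) = 0.1793 / 0.09 = 1.993 km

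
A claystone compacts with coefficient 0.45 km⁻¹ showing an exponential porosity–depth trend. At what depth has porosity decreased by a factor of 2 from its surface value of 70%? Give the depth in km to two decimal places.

1.54 km

phi/phi₀ = 1/2 ⇒ exp(−β·Z) = 1/2 ⇒ Z = ln(2) / β
Z = 0.6931 / 0.45 = 1.540 km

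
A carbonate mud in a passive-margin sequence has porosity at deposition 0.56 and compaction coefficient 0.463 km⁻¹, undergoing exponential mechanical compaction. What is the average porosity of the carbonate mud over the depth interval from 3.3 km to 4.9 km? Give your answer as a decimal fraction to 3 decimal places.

⟨φ⟩ = (1/(d₂−d₁)) ∫ φ₀ e^(−cd) dd = φ₀·(e^(−c·d₁) − e^(−c·d₂)) / (c·(d₂−d₁))
e^(−0.463×3.3) = 0.2170; e^(−0.463×4.9) = 0.1034
⟨φ⟩ = 0.56 × (0.2170 − 0.1034) / (0.463 × 1.6) = 0.56 × 0.1533 = 0.0858

0.086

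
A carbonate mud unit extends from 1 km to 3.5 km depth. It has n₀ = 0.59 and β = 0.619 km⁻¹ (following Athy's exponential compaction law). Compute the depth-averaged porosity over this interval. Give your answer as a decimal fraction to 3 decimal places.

0.162

⟨n⟩ = (1/(Z₂−Z₁)) ∫ n₀ e^(−βZ) dZ = n₀·(e^(−β·Z₁) − e^(−β·Z₂)) / (β·(Z₂−Z₁))
e^(−0.619×1) = 0.5385; e^(−0.619×3.5) = 0.1146
⟨n⟩ = 0.59 × (0.5385 − 0.1146) / (0.619 × 2.5) = 0.59 × 0.2739 = 0.1616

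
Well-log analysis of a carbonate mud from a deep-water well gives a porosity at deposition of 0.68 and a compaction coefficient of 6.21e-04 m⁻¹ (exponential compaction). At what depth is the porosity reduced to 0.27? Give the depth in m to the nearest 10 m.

Working in km (1 km = 1000 m; k in km⁻¹ = k in m⁻¹ × 1000):
Invert Athy's law: Z = ln(φ₀/φ) / k
Z = ln(0.68/0.27) / 0.621 = ln(2.519) / 0.621 = 0.9237 / 0.621 = 1.487 km

1490 m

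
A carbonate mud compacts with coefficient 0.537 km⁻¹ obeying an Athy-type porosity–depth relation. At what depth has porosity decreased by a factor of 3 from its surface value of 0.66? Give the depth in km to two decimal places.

2.05 km

phi/phi₀ = 1/3 ⇒ exp(−k·Z) = 1/3 ⇒ Z = ln(3) / k
Z = 1.0986 / 0.537 = 2.046 km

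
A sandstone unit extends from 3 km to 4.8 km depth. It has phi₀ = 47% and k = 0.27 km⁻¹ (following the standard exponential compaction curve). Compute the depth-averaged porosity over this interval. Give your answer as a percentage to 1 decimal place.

⟨phi⟩ = (1/(z₂−z₁)) ∫ phi₀ e^(−kz) dz = phi₀·(e^(−k·z₁) − e^(−k·z₂)) / (k·(z₂−z₁))
e^(−0.27×3) = 0.4449; e^(−0.27×4.8) = 0.2736
⟨phi⟩ = 0.47 × (0.4449 − 0.2736) / (0.27 × 1.8) = 0.47 × 0.3523 = 0.1656

16.6%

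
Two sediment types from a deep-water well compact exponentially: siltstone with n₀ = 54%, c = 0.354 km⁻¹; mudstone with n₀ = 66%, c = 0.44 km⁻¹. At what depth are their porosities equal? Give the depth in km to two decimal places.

Set n₀ₐ e^(−cₐz) = n₀ᵦ e^(−cᵦz) ⇒ ln(n₀ₐ/n₀ᵦ) = (cₐ − cᵦ)·z
z = ln(0.54/0.66) / (0.354 − 0.44) = -0.2007 / -0.086 = 2.333 km

2.33 km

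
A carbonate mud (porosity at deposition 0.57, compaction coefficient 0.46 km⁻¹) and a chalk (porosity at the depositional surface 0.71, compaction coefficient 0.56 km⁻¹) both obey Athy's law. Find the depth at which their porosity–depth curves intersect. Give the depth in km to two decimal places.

Set φ₀ₐ e^(−βₐd) = φ₀ᵦ e^(−βᵦd) ⇒ ln(φ₀ₐ/φ₀ᵦ) = (βₐ − βᵦ)·d
d = ln(0.57/0.71) / (0.46 − 0.56) = -0.2196 / -0.1 = 2.196 km

2.20 km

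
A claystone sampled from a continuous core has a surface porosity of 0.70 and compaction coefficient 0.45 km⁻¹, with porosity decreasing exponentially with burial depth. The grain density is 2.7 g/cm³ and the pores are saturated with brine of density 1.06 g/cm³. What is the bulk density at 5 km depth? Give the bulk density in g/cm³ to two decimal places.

Porosity at depth: phi = 0.7·exp(−0.45×5) = 0.7×0.1054 = 0.0738
Bulk density: ρ_b = (1−phi)ρ_g + phi·ρ_f = 0.9262×2.7 + 0.0738×1.06
       = 2.501 + 0.078 = 2.579 g/cm³

2.58 g/cm³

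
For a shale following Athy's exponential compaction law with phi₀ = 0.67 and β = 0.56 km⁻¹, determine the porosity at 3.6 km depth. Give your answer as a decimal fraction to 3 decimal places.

phi = phi₀·exp(−β·d) = 0.67 × exp(−0.56 × 3.6) = 0.67 × exp(−2.016)
  = 0.67 × 0.1332 = 0.0892

0.089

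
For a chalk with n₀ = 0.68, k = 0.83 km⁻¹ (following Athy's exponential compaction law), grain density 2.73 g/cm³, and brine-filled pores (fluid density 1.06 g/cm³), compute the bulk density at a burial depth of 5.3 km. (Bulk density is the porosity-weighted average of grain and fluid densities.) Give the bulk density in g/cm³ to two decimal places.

Porosity at depth: n = 0.68·exp(−0.83×5.3) = 0.68×0.0123 = 0.0084
Bulk density: ρ_b = (1−n)ρ_g + n·ρ_f = 0.9916×2.73 + 0.0084×1.06
       = 2.707 + 0.009 = 2.716 g/cm³

2.72 g/cm³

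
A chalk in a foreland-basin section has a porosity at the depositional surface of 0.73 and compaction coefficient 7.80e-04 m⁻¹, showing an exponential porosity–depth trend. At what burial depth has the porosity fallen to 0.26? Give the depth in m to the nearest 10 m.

Working in km (1 km = 1000 m; β in km⁻¹ = β in m⁻¹ × 1000):
Invert Athy's law: Z = ln(phi₀/phi) / β
Z = ln(0.73/0.26) / 0.78 = ln(2.808) / 0.78 = 1.0324 / 0.78 = 1.324 km

1320 m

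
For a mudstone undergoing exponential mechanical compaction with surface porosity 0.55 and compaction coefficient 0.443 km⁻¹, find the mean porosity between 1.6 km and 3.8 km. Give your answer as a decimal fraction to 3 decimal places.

⟨phi⟩ = (1/(d₂−d₁)) ∫ phi₀ e^(−cd) dd = phi₀·(e^(−c·d₁) − e^(−c·d₂)) / (c·(d₂−d₁))
e^(−0.443×1.6) = 0.4922; e^(−0.443×3.8) = 0.1857
⟨phi⟩ = 0.55 × (0.4922 − 0.1857) / (0.443 × 2.2) = 0.55 × 0.3145 = 0.1730

0.173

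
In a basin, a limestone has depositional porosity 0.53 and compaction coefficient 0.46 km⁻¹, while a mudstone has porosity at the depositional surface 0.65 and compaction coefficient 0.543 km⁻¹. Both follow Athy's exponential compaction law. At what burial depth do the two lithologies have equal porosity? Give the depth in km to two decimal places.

2.46 km

Set n₀ₐ e^(−cₐd) = n₀ᵦ e^(−cᵦd) ⇒ ln(n₀ₐ/n₀ᵦ) = (cₐ − cᵦ)·d
d = ln(0.53/0.65) / (0.46 − 0.543) = -0.2041 / -0.083 = 2.459 km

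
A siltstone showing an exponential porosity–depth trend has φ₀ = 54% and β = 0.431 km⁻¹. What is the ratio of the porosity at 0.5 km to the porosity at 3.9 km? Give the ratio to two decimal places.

φ(d₁)/φ(d₂) = e^(−β·d₁)/e^(−β·d₂) = e^{β(d₂−d₁)}
= exp(0.431 × 3.4) = exp(1.465) = 4.3293

4.33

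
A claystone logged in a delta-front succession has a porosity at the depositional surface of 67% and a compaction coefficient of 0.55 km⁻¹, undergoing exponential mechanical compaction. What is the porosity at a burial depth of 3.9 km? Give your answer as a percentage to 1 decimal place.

φ = φ₀·exp(−β·d) = 0.67 × exp(−0.55 × 3.9) = 0.67 × exp(−2.145)
  = 0.67 × 0.1171 = 0.0784

7.8%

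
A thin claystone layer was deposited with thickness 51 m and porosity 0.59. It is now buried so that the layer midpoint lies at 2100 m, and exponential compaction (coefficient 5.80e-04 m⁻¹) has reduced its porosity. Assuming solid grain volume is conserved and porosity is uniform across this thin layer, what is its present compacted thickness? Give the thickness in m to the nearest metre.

25 m

Working in km (1 km = 1000 m; β in km⁻¹ = β in m⁻¹ × 1000):
Porosity at 2.1 km: φ = 0.59·exp(−0.58×2.1) = 0.1745
Solid-volume conservation: h(1−φ) = h₀(1−φ₀) ⇒ h = h₀·(1−φ₀)/(1−φ)
h = 0.051 × (1 − 0.59)/(1 − 0.1745) = 0.051 × 0.4967 = 0.0253 km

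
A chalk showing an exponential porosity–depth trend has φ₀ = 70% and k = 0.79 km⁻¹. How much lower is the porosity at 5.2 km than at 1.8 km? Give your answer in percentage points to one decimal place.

15.7 percentage points

φ(1.8) = 0.7·e^(−0.79×1.8) = 0.1689
φ(5.2) = 0.7·e^(−0.79×5.2) = 0.0115
Δφ = 0.1689 − 0.0115 = 0.1574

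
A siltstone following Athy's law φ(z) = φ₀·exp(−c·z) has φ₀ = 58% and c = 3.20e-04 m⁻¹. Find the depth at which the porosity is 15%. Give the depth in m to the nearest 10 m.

Working in km (1 km = 1000 m; c in km⁻¹ = c in m⁻¹ × 1000):
Invert Athy's law: z = ln(φ₀/φ) / c
z = ln(0.58/0.15) / 0.32 = ln(3.867) / 0.32 = 1.3524 / 0.32 = 4.226 km

4230 m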